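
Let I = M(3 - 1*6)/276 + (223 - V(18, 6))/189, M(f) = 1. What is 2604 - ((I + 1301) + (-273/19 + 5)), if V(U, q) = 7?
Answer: 48132335/36708 ≈ 1311.2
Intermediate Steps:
I = 2215/1932 (I = 1/276 + (223 - 1*7)/189 = 1*(1/276) + (223 - 7)*(1/189) = 1/276 + 216*(1/189) = 1/276 + 8/7 = 2215/1932 ≈ 1.1465)
2604 - ((I + 1301) + (-273/19 + 5)) = 2604 - ((2215/1932 + 1301) + (-273/19 + 5)) = 2604 - (2515747/1932 + (-273/19 + 5)) = 2604 - (2515747/1932 - 178/19) = 2604 - 1*47455297/36708 = 2604 - 47455297/36708 = 48132335/36708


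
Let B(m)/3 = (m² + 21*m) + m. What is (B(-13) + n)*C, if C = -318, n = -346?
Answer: 221646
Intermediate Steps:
B(m) = 3*m² + 66*m (B(m) = 3*((m² + 21*m) + m) = 3*(m² + 22*m) = 3*m² + 66*m)
(B(-13) + n)*C = (3*(-13)*(22 - 13) - 346)*(-318) = (3*(-13)*9 - 346)*(-318) = (-351 - 346)*(-318) = -697*(-318) = 221646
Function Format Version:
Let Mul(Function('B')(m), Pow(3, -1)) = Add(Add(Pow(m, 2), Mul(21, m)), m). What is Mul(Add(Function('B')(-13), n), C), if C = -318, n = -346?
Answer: 221646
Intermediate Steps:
Function('B')(m) = Add(Mul(3, Pow(m, 2)), Mul(66, m)) (Function('B')(m) = Mul(3, Add(Add(Pow(m, 2), Mul(21, m)), m)) = Mul(3, Add(Pow(m, 2), Mul(22, m))) = Add(Mul(3, Pow(m, 2)), Mul(66, m)))
Mul(Add(Function('B')(-13), n), C) = Mul(Add(Mul(3, -13, Add(22, -13)), -346), -318) = Mul(Add(Mul(3, -13, 9), -346), -318) = Mul(Add(-351, -346), -318) = Mul(-697, -318) = 221646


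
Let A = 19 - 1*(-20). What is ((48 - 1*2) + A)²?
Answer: 7225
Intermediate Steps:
A = 39 (A = 19 + 20 = 39)
((48 - 1*2) + A)² = ((48 - 1*2) + 39)² = ((48 - 2) + 39)² = (46 + 39)² = 85² = 7225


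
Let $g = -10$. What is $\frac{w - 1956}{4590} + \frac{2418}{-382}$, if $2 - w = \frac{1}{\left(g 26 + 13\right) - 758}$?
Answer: $- \frac{5952136429}{881073450} \approx -6.7556$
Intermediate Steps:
$w = \frac{2011}{1005}$ ($w = 2 - \frac{1}{\left(\left(-10\right) 26 + 13\right) - 758} = 2 - \frac{1}{\left(-260 + 13\right) - 758} = 2 - \frac{1}{-247 - 758} = 2 - \frac{1}{-1005} = 2 - - \frac{1}{1005} = 2 + \frac{1}{1005} = \frac{2011}{1005} \approx 2.001$)
$\frac{w - 1956}{4590} + \frac{2418}{-382} = \frac{\frac{2011}{1005} - 1956}{4590} + \frac{2418}{-382} = \left(\frac{2011}{1005} - 1956\right) \frac{1}{4590} + 2418 \left(- \frac{1}{382}\right) = \left(- \frac{1963769}{1005}\right) \frac{1}{4590} - \frac{1209}{191} = - \frac{1963769}{4612950} - \frac{1209}{191} = - \frac{5952136429}{881073450}$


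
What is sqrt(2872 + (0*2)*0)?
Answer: 2*sqrt(718) ≈ 53.591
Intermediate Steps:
sqrt(2872 + (0*2)*0) = sqrt(2872 + 0*0) = sqrt(2872 + 0) = sqrt(2872) = 2*sqrt(718)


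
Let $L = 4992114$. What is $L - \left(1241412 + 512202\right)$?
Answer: $3238500$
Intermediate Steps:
$L - \left(1241412 + 512202\right) = 4992114 - \left(1241412 + 512202\right) = 4992114 - 1753614 = 3238500$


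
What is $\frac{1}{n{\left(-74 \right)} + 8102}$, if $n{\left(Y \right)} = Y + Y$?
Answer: $\frac{1}{7954} \approx 0.00012572$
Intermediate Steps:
$n{\left(Y \right)} = 2 Y$
$\frac{1}{n{\left(-74 \right)} + 8102} = \frac{1}{2 \left(-74\right) + 8102} = \frac{1}{-148 + 8102} = \frac{1}{7954}$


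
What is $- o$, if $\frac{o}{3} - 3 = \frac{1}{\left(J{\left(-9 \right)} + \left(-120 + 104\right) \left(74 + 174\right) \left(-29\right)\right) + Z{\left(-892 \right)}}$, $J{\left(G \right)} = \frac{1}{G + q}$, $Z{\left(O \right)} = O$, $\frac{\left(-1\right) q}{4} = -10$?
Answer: $- \frac{31856322}{3539581} \approx -9.0$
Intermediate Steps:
$q = 40$ ($q = \left(-4\right) \left(-10\right) = 40$)
$J{\left(G \right)} = \frac{1}{40 + G}$ ($J{\left(G \right)} = \frac{1}{G + 40} = \frac{1}{40 + G}$)
$o = \frac{31856322}{3539581}$ ($o = 9 + \frac{3}{\left(\frac{1}{40 - 9} + \left(-120 + 104\right) \left(74 + 174\right) \left(-29\right)\right) - 892} = 9 + \frac{3}{\left(\frac{1}{31} + \left(-16\right) 248 \left(-29\right)\right) - 892} = 9 + \frac{3}{\left(\frac{1}{31} - -115072\right) - 892} = 9 + \frac{3}{\left(\frac{1}{31} + 115072\right) - 892} = 9 + \frac{3}{\frac{3567233}{31} - 892} = 9 + \frac{3}{\frac{3539581}{31}} = 9 + 3 \cdot \frac{31}{3539581} = 9 + \frac{93}{3539581} = \frac{31856322}{3539581} \approx 9.0$)
$- o = \left(-1\right) \frac{31856322}{3539581} = - \frac{31856322}{3539581}$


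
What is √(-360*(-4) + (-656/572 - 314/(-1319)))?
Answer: 3*√5688627230858/188617 ≈ 37.935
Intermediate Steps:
√(-360*(-4) + (-656/572 - 314/(-1319))) = √(1440 + (-656*1/572 - 314*(-1/1319))) = √(1440 + (-164/143 + 314/1319)) = √(1440 - 171414/188617) = √(271437066/188617) = 3*√5688627230858/188617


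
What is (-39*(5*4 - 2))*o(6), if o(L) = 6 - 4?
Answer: -1404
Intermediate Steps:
o(L) = 2
(-39*(5*4 - 2))*o(6) = -39*(5*4 - 2)*2 = -39*(20 - 2)*2 = -39*18*2 = -702*2 = -1404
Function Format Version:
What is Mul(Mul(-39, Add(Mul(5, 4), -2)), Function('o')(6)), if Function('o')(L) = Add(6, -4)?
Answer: -1404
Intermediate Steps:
Function('o')(L) = 2
Mul(Mul(-39, Add(Mul(5, 4), -2)), Function('o')(6)) = Mul(Mul(-39, Add(Mul(5, 4), -2)), 2) = Mul(Mul(-39, Add(20, -2)), 2) = Mul(Mul(-39, 18), 2) = Mul(-702, 2) = -1404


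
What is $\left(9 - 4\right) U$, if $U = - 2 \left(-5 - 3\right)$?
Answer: $80$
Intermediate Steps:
$U = 16$ ($U = \left(-2\right) \left(-8\right) = 16$)
$\left(9 - 4\right) U = \left(9 - 4\right) 16 = 5 \cdot 16 = 80$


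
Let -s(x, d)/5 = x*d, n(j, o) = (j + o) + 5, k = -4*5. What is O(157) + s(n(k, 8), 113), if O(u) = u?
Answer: 4112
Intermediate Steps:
k = -20
n(j, o) = 5 + j + o
s(x, d) = -5*d*x (s(x, d) = -5*x*d = -5*d*x)
O(157) + s(n(k, 8), 113) = 157 - 5*113*(5 - 20 + 8) = 157 - 5*113*(-7) = 157 + 3955 = 4112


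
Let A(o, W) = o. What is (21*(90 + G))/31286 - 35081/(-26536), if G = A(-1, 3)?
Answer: 573569975/415102648 ≈ 1.3818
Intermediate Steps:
G = -1
(21*(90 + G))/31286 - 35081/(-26536) = (21*(90 - 1))/31286 - 35081/(-26536) = (21*89)*(1/31286) - 35081*(-1/26536) = 1869*(1/31286) + 35081/26536 = 1869/31286 + 35081/26536 = 573569975/415102648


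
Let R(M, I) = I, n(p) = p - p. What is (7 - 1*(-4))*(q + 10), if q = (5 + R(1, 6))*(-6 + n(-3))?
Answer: -616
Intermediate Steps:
n(p) = 0
q = -66 (q = (5 + 6)*(-6 + 0) = 11*(-6) = -66)
(7 - 1*(-4))*(q + 10) = (7 - 1*(-4))*(-66 + 10) = (7 + 4)*(-56) = 11*(-56) = -616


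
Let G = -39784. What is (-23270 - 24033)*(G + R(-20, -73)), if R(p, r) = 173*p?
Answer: 2045570932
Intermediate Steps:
(-23270 - 24033)*(G + R(-20, -73)) = (-23270 - 24033)*(-39784 + 173*(-20)) = -47303*(-39784 - 3460) = -47303*(-43244) = 2045570932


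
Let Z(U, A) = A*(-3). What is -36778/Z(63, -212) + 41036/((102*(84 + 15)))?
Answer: -28773779/535194 ≈ -53.763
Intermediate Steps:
Z(U, A) = -3*A
-36778/Z(63, -212) + 41036/((102*(84 + 15))) = -36778/((-3*(-212))) + 41036/((102*(84 + 15))) = -36778/636 + 41036/((102*99)) = -36778*1/636 + 41036/10098 = -18389/318 + 41036*(1/10098) = -18389/318 + 20518/5049 = -28773779/535194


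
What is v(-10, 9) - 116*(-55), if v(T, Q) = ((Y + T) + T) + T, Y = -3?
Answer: 6347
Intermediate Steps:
v(T, Q) = -3 + 3*T (v(T, Q) = ((-3 + T) + T) + T = (-3 + 2*T) + T = -3 + 3*T)
v(-10, 9) - 116*(-55) = (-3 + 3*(-10)) - 116*(-55) = (-3 - 30) + 6380 = -33 + 6380 = 6347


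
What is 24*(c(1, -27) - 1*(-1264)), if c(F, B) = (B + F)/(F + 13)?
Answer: 212040/7 ≈ 30291.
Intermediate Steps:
c(F, B) = (B + F)/(13 + F)
24*(c(1, -27) - 1*(-1264)) = 24*((-27 + 1)/(13 + 1) - 1*(-1264)) = 24*(-26/14 + 1264) = 24*((1/14)*(-26) + 1264) = 24*(-13/7 + 1264) = 24*(8835/7) = 212040/7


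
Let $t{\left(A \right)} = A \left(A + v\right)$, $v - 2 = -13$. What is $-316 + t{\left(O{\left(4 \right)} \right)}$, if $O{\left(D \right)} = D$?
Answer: $-344$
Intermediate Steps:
$v = -11$ ($v = 2 - 13 = -11$)
$t{\left(A \right)} = A \left(-11 + A\right)$ ($t{\left(A \right)} = A \left(A - 11\right) = A \left(-11 + A\right)$)
$-316 + t{\left(O{\left(4 \right)} \right)} = -316 + 4 \left(-11 + 4\right) = -316 + 4 \left(-7\right) = -316 - 28 = -344$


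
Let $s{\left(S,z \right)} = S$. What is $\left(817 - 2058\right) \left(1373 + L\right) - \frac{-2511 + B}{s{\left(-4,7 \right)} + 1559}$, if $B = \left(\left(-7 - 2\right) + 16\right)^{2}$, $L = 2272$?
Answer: $- \frac{7033954513}{1555} \approx -4.5234 \cdot 10^{6}$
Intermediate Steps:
$B = 49$ ($B = \left(\left(-7 - 2\right) + 16\right)^{2} = \left(-9 + 16\right)^{2} = 7^{2} = 49$)
$\left(817 - 2058\right) \left(1373 + L\right) - \frac{-2511 + B}{s{\left(-4,7 \right)} + 1559} = \left(817 - 2058\right) \left(1373 + 2272\right) - \frac{-2511 + 49}{-4 + 1559} = \left(-1241\right) 3645 - - \frac{2462}{1555} = -4523445 - \left(-2462\right) \frac{1}{1555} = -4523445 - - \frac{2462}{1555} = -4523445 + \frac{2462}{1555} = - \frac{7033954513}{1555}$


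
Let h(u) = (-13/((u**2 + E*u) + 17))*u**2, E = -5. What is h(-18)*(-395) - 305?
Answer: 1532285/431 ≈ 3555.2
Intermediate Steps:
h(u) = -13*u**2/(17 + u**2 - 5*u) (h(u) = (-13/((u**2 - 5*u) + 17))*u**2 = (-13/(17 + u**2 - 5*u))*u**2 = -13*u**2/(17 + u**2 - 5*u))
h(-18)*(-395) - 305 = -13*(-18)**2/(17 + (-18)**2 - 5*(-18))*(-395) - 305 = -13*324/(17 + 324 + 90)*(-395) - 305 = -13*324/431*(-395) - 305 = -13*324*1/431*(-395) - 305 = -4212/431*(-395) - 305 = 1663740/431 - 305 = 1532285/431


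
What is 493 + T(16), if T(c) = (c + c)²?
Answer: 1517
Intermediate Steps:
T(c) = 4*c² (T(c) = (2*c)² = 4*c²)
493 + T(16) = 493 + 4*16² = 493 + 4*256 = 493 + 1024 = 1517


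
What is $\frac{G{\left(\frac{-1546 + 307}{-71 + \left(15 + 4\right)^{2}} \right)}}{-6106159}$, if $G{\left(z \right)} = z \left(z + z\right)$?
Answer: $- \frac{1535121}{256763985950} \approx -5.9787 \cdot 10^{-6}$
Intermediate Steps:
$G{\left(z \right)} = 2 z^{2}$ ($G{\left(z \right)} = z 2 z = 2 z^{2}$)
$\frac{G{\left(\frac{-1546 + 307}{-71 + \left(15 + 4\right)^{2}} \right)}}{-6106159} = \frac{2 \left(\frac{-1546 + 307}{-71 + \left(15 + 4\right)^{2}}\right)^{2}}{-6106159} = 2 \left(- \frac{1239}{-71 + 19^{2}}\right)^{2} \left(- \frac{1}{6106159}\right) = 2 \left(- \frac{1239}{-71 + 361}\right)^{2} \left(- \frac{1}{6106159}\right) = 2 \left(- \frac{1239}{290}\right)^{2} \left(- \frac{1}{6106159}\right) = 2 \cdot \frac{1535121}{84100} \left(- \frac{1}{6106159}\right) = \frac{1535121}{42050} \left(- \frac{1}{6106159}\right) = - \frac{1535121}{256763985950}$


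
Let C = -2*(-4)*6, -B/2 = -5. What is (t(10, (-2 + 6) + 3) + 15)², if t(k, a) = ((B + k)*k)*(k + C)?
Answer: 134908225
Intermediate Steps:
B = 10 (B = -2*(-5) = 10)
C = 48 (C = 8*6 = 48)
t(k, a) = k*(10 + k)*(48 + k) (t(k, a) = ((10 + k)*k)*(k + 48) = (k*(10 + k))*(48 + k) = k*(10 + k)*(48 + k))
(t(10, (-2 + 6) + 3) + 15)² = (10*(480 + 10² + 58*10) + 15)² = (10*(480 + 100 + 580) + 15)² = (10*1160 + 15)² = (11600 + 15)² = 11615² = 134908225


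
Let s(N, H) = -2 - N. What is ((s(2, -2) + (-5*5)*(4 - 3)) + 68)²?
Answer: 1521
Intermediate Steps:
((s(2, -2) + (-5*5)*(4 - 3)) + 68)² = (((-2 - 1*2) + (-5*5)*(4 - 3)) + 68)² = (((-2 - 2) - 25*1) + 68)² = ((-4 - 25) + 68)² = (-29 + 68)² = 39² = 1521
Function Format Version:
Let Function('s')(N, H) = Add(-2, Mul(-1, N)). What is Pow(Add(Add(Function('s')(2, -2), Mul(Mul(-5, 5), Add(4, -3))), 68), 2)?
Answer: 1521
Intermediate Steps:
Pow(Add(Add(Function('s')(2, -2), Mul(Mul(-5, 5), Add(4, -3))), 68), 2) = Pow(Add(Add(Add(-2, Mul(-1, 2)), Mul(Mul(-5, 5), Add(4, -3))), 68), 2) = Pow(Add(Add(Add(-2, -2), Mul(-25, 1)), 68), 2) = Pow(Add(Add(-4, -25), 68), 2) = Pow(Add(-29, 68), 2) = Pow(39, 2) = 1521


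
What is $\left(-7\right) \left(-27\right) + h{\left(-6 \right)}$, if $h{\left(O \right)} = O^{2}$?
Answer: $225$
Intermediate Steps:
$\left(-7\right) \left(-27\right) + h{\left(-6 \right)} = \left(-7\right) \left(-27\right) + \left(-6\right)^{2} = 189 + 36 = 225$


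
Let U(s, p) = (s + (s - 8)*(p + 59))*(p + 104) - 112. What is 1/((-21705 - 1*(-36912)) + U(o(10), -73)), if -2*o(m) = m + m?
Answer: 1/22597 ≈ 4.4254e-5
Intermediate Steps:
o(m) = -m (o(m) = -(m + m)/2 = -m)
U(s, p) = -112 + (104 + p)*(s + (-8 + s)*(59 + p)) (U(s, p) = (s + (-8 + s)*(59 + p))*(104 + p) - 112 = (104 + p)*(s + (-8 + s)*(59 + p)) - 112 = -112 + (104 + p)*(s + (-8 + s)*(59 + p)))
1/((-21705 - 1*(-36912)) + U(o(10), -73)) = 1/((-21705 - 1*(-36912)) + (-49200 - 1304*(-73) - 8*(-73)² + 6240*(-1*10) - 1*10*(-73)² + 164*(-73)*(-1*10))) = 1/((-21705 + 36912) + (-49200 + 95192 - 8*5329 + 6240*(-10) - 10*5329 + 164*(-73)*(-10))) = 1/(15207 + (-49200 + 95192 - 42632 - 62400 - 53290 + 119720)) = 1/(15207 + 7390) = 1/22597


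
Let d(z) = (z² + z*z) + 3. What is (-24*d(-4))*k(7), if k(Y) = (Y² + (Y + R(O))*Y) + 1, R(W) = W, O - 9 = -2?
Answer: -124320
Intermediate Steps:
O = 7 (O = 9 - 2 = 7)
d(z) = 3 + 2*z² (d(z) = (z² + z²) + 3 = 2*z² + 3 = 3 + 2*z²)
k(Y) = 1 + Y² + Y*(7 + Y) (k(Y) = (Y² + (Y + 7)*Y) + 1 = (Y² + (7 + Y)*Y) + 1 = (Y² + Y*(7 + Y)) + 1 = 1 + Y² + Y*(7 + Y))
(-24*d(-4))*k(7) = (-24*(3 + 2*(-4)²))*(1 + 2*7² + 7*7) = (-24*(3 + 2*16))*(1 + 2*49 + 49) = (-24*(3 + 32))*(1 + 98 + 49) = -24*35*148 = -840*148 = -124320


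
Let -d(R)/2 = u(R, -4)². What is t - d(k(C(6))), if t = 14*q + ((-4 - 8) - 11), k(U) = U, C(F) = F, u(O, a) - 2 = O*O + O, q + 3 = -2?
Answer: 3779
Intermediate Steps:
q = -5 (q = -3 - 2 = -5)
u(O, a) = 2 + O + O² (u(O, a) = 2 + (O*O + O) = 2 + (O² + O) = 2 + (O + O²) = 2 + O + O²)
d(R) = -2*(2 + R + R²)²
t = -93 (t = 14*(-5) + ((-4 - 8) - 11) = -70 + (-12 - 11) = -70 - 23 = -93)
t - d(k(C(6))) = -93 - (-2)*(2 + 6 + 6²)² = -93 - (-2)*(2 + 6 + 36)² = -93 - (-2)*44² = -93 - (-2)*1936 = -93 - 1*(-3872) = -93 + 3872 = 3779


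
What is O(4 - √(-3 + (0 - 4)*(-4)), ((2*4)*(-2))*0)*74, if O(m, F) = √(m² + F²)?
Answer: 296 - 74*√13 ≈ 29.189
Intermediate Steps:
O(m, F) = √(F² + m²)
O(4 - √(-3 + (0 - 4)*(-4)), ((2*4)*(-2))*0)*74 = √((((2*4)*(-2))*0)² + (4 - √(-3 + (0 - 4)*(-4)))²)*74 = √(((8*(-2))*0)² + (4 - √(-3 - 4*(-4)))²)*74 = √((-16*0)² + (4 - √(-3 + 16))²)*74 = √(0² + (4 - √13)²)*74 = √(0 + (4 - √13)²)*74 = √((4 - √13)²)*74 = (4 - √13)*74 = 296 - 74*√13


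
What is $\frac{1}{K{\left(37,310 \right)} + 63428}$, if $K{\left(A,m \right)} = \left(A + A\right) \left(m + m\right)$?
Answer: $\frac{1}{109308} \approx 9.1485 \cdot 10^{-6}$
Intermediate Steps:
$K{\left(A,m \right)} = 4 A m$ ($K{\left(A,m \right)} = 2 A 2 m = 4 A m$)
$\frac{1}{K{\left(37,310 \right)} + 63428} = \frac{1}{4 \cdot 37 \cdot 310 + 63428} = \frac{1}{45880 + 63428} = \frac{1}{109308}$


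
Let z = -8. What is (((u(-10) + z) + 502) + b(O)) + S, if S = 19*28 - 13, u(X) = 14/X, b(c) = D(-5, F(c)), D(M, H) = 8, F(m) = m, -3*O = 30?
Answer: 5098/5 ≈ 1019.6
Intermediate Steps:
O = -10 (O = -⅓*30 = -10)
b(c) = 8
S = 519 (S = 532 - 13 = 519)
(((u(-10) + z) + 502) + b(O)) + S = (((14/(-10) - 8) + 502) + 8) + 519 = (((14*(-⅒) - 8) + 502) + 8) + 519 = (((-7/5 - 8) + 502) + 8) + 519 = ((-47/5 + 502) + 8) + 519 = (2463/5 + 8) + 519 = 2503/5 + 519 = 5098/5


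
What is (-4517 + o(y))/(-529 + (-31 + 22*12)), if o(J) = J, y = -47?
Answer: 1141/74 ≈ 15.419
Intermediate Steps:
(-4517 + o(y))/(-529 + (-31 + 22*12)) = (-4517 - 47)/(-529 + (-31 + 22*12)) = -4564/(-529 + (-31 + 264)) = -4564/(-529 + 233) = -4564/(-296) = -4564*(-1/296) = 1141/74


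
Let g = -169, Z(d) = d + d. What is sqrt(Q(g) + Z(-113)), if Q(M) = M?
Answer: I*sqrt(395) ≈ 19.875*I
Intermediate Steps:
Z(d) = 2*d
sqrt(Q(g) + Z(-113)) = sqrt(-169 + 2*(-113)) = sqrt(-169 - 226) = sqrt(-395) = I*sqrt(395)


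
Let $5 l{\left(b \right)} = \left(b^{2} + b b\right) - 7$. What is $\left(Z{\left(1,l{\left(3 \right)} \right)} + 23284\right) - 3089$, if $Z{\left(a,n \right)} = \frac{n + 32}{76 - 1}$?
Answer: $\frac{2524432}{125} \approx 20195.0$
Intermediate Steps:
$l{\left(b \right)} = - \frac{7}{5} + \frac{2 b^{2}}{5}$ ($l{\left(b \right)} = \frac{\left(b^{2} + b b\right) - 7}{5} = \frac{\left(b^{2} + b^{2}\right) - 7}{5} = \frac{2 b^{2} - 7}{5} = \frac{-7 + 2 b^{2}}{5} = - \frac{7}{5} + \frac{2 b^{2}}{5}$)
$Z{\left(a,n \right)} = \frac{32}{75} + \frac{n}{75}$ ($Z{\left(a,n \right)} = \frac{32 + n}{75} = \left(32 + n\right) \frac{1}{75} = \frac{32}{75} + \frac{n}{75}$)
$\left(Z{\left(1,l{\left(3 \right)} \right)} + 23284\right) - 3089 = \left(\left(\frac{32}{75} + \frac{- \frac{7}{5} + \frac{2 \cdot 3^{2}}{5}}{75}\right) + 23284\right) - 3089 = \left(\left(\frac{32}{75} + \frac{- \frac{7}{5} + \frac{2}{5} \cdot 9}{75}\right) + 23284\right) - 3089 = \left(\left(\frac{32}{75} + \frac{- \frac{7}{5} + \frac{18}{5}}{75}\right) + 23284\right) - 3089 = \left(\left(\frac{32}{75} + \frac{1}{75} \cdot \frac{11}{5}\right) + 23284\right) - 3089 = \left(\left(\frac{32}{75} + \frac{11}{375}\right) + 23284\right) - 3089 = \left(\frac{57}{125} + 23284\right) - 3089 = \frac{2910557}{125} - 3089 = \frac{2524432}{125}$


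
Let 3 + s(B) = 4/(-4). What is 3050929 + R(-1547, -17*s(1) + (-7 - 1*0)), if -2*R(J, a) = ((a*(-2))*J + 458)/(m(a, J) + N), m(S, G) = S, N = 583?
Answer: 491175920/161 ≈ 3.0508e+6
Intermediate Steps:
s(B) = -4 (s(B) = -3 + 4/(-4) = -3 + 4*(-¼) = -3 - 1 = -4)
R(J, a) = -(458 - 2*J*a)/(2*(583 + a)) (R(J, a) = -((a*(-2))*J + 458)/(2*(a + 583)) = -((-2*a)*J + 458)/(2*(583 + a)) = -(-2*J*a + 458)/(2*(583 + a)) = -(458 - 2*J*a)/(2*(583 + a)))
3050929 + R(-1547, -17*s(1) + (-7 - 1*0)) = 3050929 + (-229 - 1547*(-17*(-4) + (-7 - 1*0)))/(583 + (-17*(-4) + (-7 - 1*0))) = 3050929 + (-229 - 1547*(68 + (-7 + 0)))/(583 + (68 + (-7 + 0))) = 3050929 + (-229 - 1547*(68 - 7))/(583 + (68 - 7)) = 3050929 + (-229 - 1547*61)/(583 + 61) = 3050929 + (-229 - 94367)/644 = 3050929 + (1/644)*(-94596) = 3050929 - 23649/161 = 491175920/161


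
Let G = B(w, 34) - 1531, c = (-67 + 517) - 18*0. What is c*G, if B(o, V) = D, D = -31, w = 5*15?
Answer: -702900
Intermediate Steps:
w = 75
c = 450 (c = 450 + 0 = 450)
B(o, V) = -31
G = -1562 (G = -31 - 1531 = -1562)
c*G = 450*(-1562) = -702900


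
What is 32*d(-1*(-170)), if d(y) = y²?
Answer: 924800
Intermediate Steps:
32*d(-1*(-170)) = 32*(-1*(-170))² = 32*170² = 32*28900 = 924800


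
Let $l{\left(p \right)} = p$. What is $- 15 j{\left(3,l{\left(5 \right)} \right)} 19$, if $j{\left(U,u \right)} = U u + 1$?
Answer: $-4560$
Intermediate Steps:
$j{\left(U,u \right)} = 1 + U u$
$- 15 j{\left(3,l{\left(5 \right)} \right)} 19 = - 15 \left(1 + 3 \cdot 5\right) 19 = - 15 \left(1 + 15\right) 19 = \left(-15\right) 16 \cdot 19 = \left(-240\right) 19 = -4560$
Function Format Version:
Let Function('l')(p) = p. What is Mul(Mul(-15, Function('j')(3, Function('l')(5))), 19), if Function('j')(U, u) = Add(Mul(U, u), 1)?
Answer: -4560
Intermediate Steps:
Function('j')(U, u) = Add(1, Mul(U, u))
Mul(Mul(-15, Function('j')(3, Function('l')(5))), 19) = Mul(Mul(-15, Add(1, Mul(3, 5))), 19) = Mul(Mul(-15, Add(1, 15)), 19) = Mul(Mul(-15, 16), 19) = Mul(-240, 19) = -4560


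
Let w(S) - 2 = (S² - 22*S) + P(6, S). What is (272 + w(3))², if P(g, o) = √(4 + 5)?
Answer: 48400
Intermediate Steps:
P(g, o) = 3 (P(g, o) = √9 = 3)
w(S) = 5 + S² - 22*S (w(S) = 2 + ((S² - 22*S) + 3) = 2 + (3 + S² - 22*S) = 5 + S² - 22*S)
(272 + w(3))² = (272 + (5 + 3² - 22*3))² = (272 + (5 + 9 - 66))² = (272 - 52)² = 220² = 48400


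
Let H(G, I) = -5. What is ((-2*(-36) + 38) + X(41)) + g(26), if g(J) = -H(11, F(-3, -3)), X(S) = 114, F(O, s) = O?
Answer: 229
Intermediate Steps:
g(J) = 5 (g(J) = -1*(-5) = 5)
((-2*(-36) + 38) + X(41)) + g(26) = ((-2*(-36) + 38) + 114) + 5 = ((72 + 38) + 114) + 5 = (110 + 114) + 5 = 224 + 5 = 229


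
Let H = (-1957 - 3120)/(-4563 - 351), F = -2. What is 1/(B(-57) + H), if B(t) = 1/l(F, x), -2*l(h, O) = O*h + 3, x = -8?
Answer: 93366/86635 ≈ 1.0777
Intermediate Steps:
l(h, O) = -3/2 - O*h/2 (l(h, O) = -(O*h + 3)/2 = -(3 + O*h)/2 = -3/2 - O*h/2)
H = 5077/4914 (H = -5077/(-4914) = -5077*(-1/4914) = 5077/4914 ≈ 1.0332)
B(t) = -2/19 (B(t) = 1/(-3/2 - ½*(-8)*(-2)) = 1/(-3/2 - 8) = 1/(-19/2) = -2/19)
1/(B(-57) + H) = 1/(-2/19 + 5077/4914) = 1/(86635/93366) = 93366/86635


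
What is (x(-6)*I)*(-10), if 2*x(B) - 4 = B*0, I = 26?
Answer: -520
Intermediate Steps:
x(B) = 2 (x(B) = 2 + (B*0)/2 = 2 + (½)*0 = 2 + 0 = 2)
(x(-6)*I)*(-10) = (2*26)*(-10) = 52*(-10) = -520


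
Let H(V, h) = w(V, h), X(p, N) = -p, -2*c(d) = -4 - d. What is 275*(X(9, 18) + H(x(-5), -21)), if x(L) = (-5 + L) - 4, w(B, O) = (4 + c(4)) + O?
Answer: -6050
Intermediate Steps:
c(d) = 2 + d/2 (c(d) = -(-4 - d)/2 = 2 + d/2)
w(B, O) = 8 + O (w(B, O) = (4 + (2 + (1/2)*4)) + O = (4 + (2 + 2)) + O = (4 + 4) + O = 8 + O)
x(L) = -9 + L
H(V, h) = 8 + h
275*(X(9, 18) + H(x(-5), -21)) = 275*(-1*9 + (8 - 21)) = 275*(-9 - 13) = 275*(-22) = -6050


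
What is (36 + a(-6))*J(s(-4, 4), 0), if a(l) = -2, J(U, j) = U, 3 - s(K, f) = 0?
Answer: 102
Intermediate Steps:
s(K, f) = 3 (s(K, f) = 3 - 1*0 = 3 + 0 = 3)
(36 + a(-6))*J(s(-4, 4), 0) = (36 - 2)*3 = 34*3 = 102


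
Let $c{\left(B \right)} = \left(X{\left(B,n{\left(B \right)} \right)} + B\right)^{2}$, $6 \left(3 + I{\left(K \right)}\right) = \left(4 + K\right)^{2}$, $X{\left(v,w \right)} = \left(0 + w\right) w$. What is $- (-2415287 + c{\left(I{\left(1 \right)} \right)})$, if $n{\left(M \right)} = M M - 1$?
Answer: $\frac{4056751864031}{1679616} \approx 2.4153 \cdot 10^{6}$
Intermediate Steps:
$n{\left(M \right)} = -1 + M^{2}$ ($n{\left(M \right)} = M^{2} - 1 = -1 + M^{2}$)
$X{\left(v,w \right)} = w^{2}$ ($X{\left(v,w \right)} = w w = w^{2}$)
$I{\left(K \right)} = -3 + \frac{\left(4 + K\right)^{2}}{6}$
$c{\left(B \right)} = \left(B + \left(-1 + B^{2}\right)^{2}\right)^{2}$ ($c{\left(B \right)} = \left(\left(-1 + B^{2}\right)^{2} + B\right)^{2} = \left(B + \left(-1 + B^{2}\right)^{2}\right)^{2}$)
$- (-2415287 + c{\left(I{\left(1 \right)} \right)}) = - (-2415287 + \left(\left(-3 + \frac{\left(4 + 1\right)^{2}}{6}\right) + \left(-1 + \left(-3 + \frac{\left(4 + 1\right)^{2}}{6}\right)^{2}\right)^{2}\right)^{2}) = - (-2415287 + \left(\left(-3 + \frac{5^{2}}{6}\right) + \left(-1 + \left(-3 + \frac{5^{2}}{6}\right)^{2}\right)^{2}\right)^{2}) = - (-2415287 + \left(\left(-3 + \frac{1}{6} \cdot 25\right) + \left(-1 + \left(-3 + \frac{1}{6} \cdot 25\right)^{2}\right)^{2}\right)^{2}) = - (-2415287 + \left(\left(-3 + \frac{25}{6}\right) + \left(-1 + \left(-3 + \frac{25}{6}\right)^{2}\right)^{2}\right)^{2}) = - (-2415287 + \left(\frac{7}{6} + \left(-1 + \left(\frac{7}{6}\right)^{2}\right)^{2}\right)^{2}) = - (-2415287 + \left(\frac{7}{6} + \left(-1 + \frac{49}{36}\right)^{2}\right)^{2}) = - (-2415287 + \left(\frac{7}{6} + \left(\frac{13}{36}\right)^{2}\right)^{2}) = - (-2415287 + \left(\frac{7}{6} + \frac{169}{1296}\right)^{2}) = - (-2415287 + \left(\frac{1681}{1296}\right)^{2}) = - (-2415287 + \frac{2825761}{1679616}) = \left(-1\right) \left(- \frac{4056751864031}{1679616}\right) = \frac{4056751864031}{1679616}$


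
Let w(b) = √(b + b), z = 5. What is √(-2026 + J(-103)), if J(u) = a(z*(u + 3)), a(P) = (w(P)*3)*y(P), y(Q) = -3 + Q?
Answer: √(-2026 - 15090*I*√10) ≈ 151.22 - 157.78*I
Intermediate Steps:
w(b) = √2*√b (w(b) = √(2*b) = √2*√b)
a(P) = 3*√2*√P*(-3 + P) (a(P) = ((√2*√P)*3)*(-3 + P) = (3*√2*√P)*(-3 + P) = 3*√2*√P*(-3 + P))
J(u) = 3*√2*√(15 + 5*u)*(12 + 5*u) (J(u) = 3*√2*√(5*(u + 3))*(-3 + 5*(u + 3)) = 3*√2*√(5*(3 + u))*(-3 + 5*(3 + u)) = 3*√2*√(15 + 5*u)*(-3 + (15 + 5*u)) = 3*√2*√(15 + 5*u)*(12 + 5*u))
√(-2026 + J(-103)) = √(-2026 + √(30 + 10*(-103))*(36 + 15*(-103))) = √(-2026 + √(30 - 1030)*(36 - 1545)) = √(-2026 + √(-1000)*(-1509)) = √(-2026 + (10*I*√10)*(-1509)) = √(-2026 - 15090*I*√10)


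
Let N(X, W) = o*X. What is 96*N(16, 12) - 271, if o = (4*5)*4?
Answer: 122609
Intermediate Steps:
o = 80 (o = 20*4 = 80)
N(X, W) = 80*X
96*N(16, 12) - 271 = 96*(80*16) - 271 = 96*1280 - 271 = 122880 - 271 = 122609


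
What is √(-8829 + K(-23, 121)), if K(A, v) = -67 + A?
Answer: 3*I*√991 ≈ 94.44*I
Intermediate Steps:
√(-8829 + K(-23, 121)) = √(-8829 + (-67 - 23)) = √(-8829 - 90) = √(-8919) = 3*I*√991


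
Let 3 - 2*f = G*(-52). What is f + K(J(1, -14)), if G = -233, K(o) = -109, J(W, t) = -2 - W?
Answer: -12331/2 ≈ -6165.5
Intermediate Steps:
f = -12113/2 (f = 3/2 - (-233)*(-52)/2 = 3/2 - 1/2*12116 = 3/2 - 6058 = -12113/2 ≈ -6056.5)
f + K(J(1, -14)) = -12113/2 - 109 = -12331/2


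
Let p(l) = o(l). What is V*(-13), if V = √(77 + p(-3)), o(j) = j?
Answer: -13*√74 ≈ -111.83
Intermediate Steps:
p(l) = l
V = √74 (V = √(77 - 3) = √74 ≈ 8.6023)
V*(-13) = √74*(-13) = -13*√74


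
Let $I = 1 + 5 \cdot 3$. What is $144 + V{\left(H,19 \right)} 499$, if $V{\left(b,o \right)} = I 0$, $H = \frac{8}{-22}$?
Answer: $144$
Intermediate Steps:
$I = 16$ ($I = 1 + 15 = 16$)
$H = - \frac{4}{11}$ ($H = 8 \left(- \frac{1}{22}\right) = - \frac{4}{11} \approx -0.36364$)
$V{\left(b,o \right)} = 0$ ($V{\left(b,o \right)} = 16 \cdot 0 = 0$)
$144 + V{\left(H,19 \right)} 499 = 144 + 0 \cdot 499 = 144 + 0 = 144$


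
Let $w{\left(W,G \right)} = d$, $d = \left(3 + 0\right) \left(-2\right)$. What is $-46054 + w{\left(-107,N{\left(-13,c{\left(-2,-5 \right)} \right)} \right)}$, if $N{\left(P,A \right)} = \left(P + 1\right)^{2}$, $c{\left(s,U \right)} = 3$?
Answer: $-46060$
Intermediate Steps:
$d = -6$ ($d = 3 \left(-2\right) = -6$)
$N{\left(P,A \right)} = \left(1 + P\right)^{2}$
$w{\left(W,G \right)} = -6$
$-46054 + w{\left(-107,N{\left(-13,c{\left(-2,-5 \right)} \right)} \right)} = -46054 - 6 = -46060$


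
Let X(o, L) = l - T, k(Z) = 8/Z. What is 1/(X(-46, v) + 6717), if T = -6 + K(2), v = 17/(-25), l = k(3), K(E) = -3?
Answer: 3/20186 ≈ 0.00014862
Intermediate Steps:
l = 8/3 ≈ 2.6667
v = -17/25 (v = 17*(-1/25) = -17/25 ≈ -0.68000)
T = -9 (T = -6 - 3 = -9)
X(o, L) = 35/3 (X(o, L) = 8/3 - 1*(-9) = 8/3 + 9 = 35/3)
1/(X(-46, v) + 6717) = 1/(35/3 + 6717) = 1/(20186/3) = 3/20186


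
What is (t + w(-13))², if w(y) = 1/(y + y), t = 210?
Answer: 29800681/676 ≈ 44084.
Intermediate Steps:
w(y) = 1/(2*y)
(t + w(-13))² = (210 + (½)/(-13))² = (210 + (½)*(-1/13))² = (210 - 1/26)² = (5459/26)² = 29800681/676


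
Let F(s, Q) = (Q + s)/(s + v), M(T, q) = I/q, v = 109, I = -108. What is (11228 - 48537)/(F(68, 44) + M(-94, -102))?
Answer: -112262781/5090 ≈ -22056.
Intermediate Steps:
M(T, q) = -108/q
F(s, Q) = (Q + s)/(109 + s) (F(s, Q) = (Q + s)/(s + 109) = (Q + s)/(109 + s))
(11228 - 48537)/(F(68, 44) + M(-94, -102)) = (11228 - 48537)/((44 + 68)/(109 + 68) - 108/(-102)) = -37309/(112/177 - 108*(-1/102)) = -37309/((1/177)*112 + 18/17) = -37309/(112/177 + 18/17) = -37309/5090/3009 = -37309*3009/5090 = -112262781/5090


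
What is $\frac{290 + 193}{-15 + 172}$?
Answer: $\frac{483}{157} \approx 3.0764$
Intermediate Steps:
$\frac{290 + 193}{-15 + 172} = \frac{483}{157}$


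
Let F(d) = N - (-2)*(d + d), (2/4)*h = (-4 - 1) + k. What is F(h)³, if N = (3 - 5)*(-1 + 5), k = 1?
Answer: -64000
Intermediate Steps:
N = -8 (N = -2*4 = -8)
h = -8 (h = 2*((-4 - 1) + 1) = 2*(-5 + 1) = 2*(-4) = -8)
F(d) = -8 + 4*d (F(d) = -8 - (-2)*(d + d) = -8 - (-2)*2*d = -8 - (-4)*d = -8 + 4*d)
F(h)³ = (-8 + 4*(-8))³ = (-8 - 32)³ = (-40)³ = -64000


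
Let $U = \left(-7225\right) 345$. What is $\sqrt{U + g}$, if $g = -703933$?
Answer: $i \sqrt{3196558} \approx 1787.9 i$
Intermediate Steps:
$U = -2492625$
$\sqrt{U + g} = \sqrt{-2492625 - 703933} = \sqrt{-3196558} = i \sqrt{3196558}$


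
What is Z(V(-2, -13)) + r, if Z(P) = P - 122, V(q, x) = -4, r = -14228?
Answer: -14354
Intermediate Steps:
Z(P) = -122 + P
Z(V(-2, -13)) + r = (-122 - 4) - 14228 = -126 - 14228 = -14354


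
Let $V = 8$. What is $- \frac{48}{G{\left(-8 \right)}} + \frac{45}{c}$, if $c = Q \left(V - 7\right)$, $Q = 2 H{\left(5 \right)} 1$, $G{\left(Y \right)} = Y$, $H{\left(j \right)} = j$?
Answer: $\frac{21}{2} \approx 10.5$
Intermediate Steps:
$Q = 10$ ($Q = 2 \cdot 5 \cdot 1 = 10 \cdot 1 = 10$)
$c = 10$ ($c = 10 \left(8 - 7\right) = 10 \cdot 1 = 10$)
$- \frac{48}{G{\left(-8 \right)}} + \frac{45}{c} = - \frac{48}{-8} + \frac{45}{10} = \left(-48\right) \left(- \frac{1}{8}\right) + 45 \cdot \frac{1}{10} = 6 + \frac{9}{2} = \frac{21}{2}$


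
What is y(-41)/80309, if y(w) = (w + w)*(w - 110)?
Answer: 12382/80309 ≈ 0.15418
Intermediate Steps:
y(w) = 2*w*(-110 + w) (y(w) = (2*w)*(-110 + w) = 2*w*(-110 + w))
y(-41)/80309 = (2*(-41)*(-110 - 41))/80309 = (2*(-41)*(-151))*(1/80309) = 12382*(1/80309) = 12382/80309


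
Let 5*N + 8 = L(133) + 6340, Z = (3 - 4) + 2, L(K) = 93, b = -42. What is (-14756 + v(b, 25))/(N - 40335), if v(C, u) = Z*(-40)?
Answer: 7398/19525 ≈ 0.37890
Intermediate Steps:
Z = 1 (Z = -1 + 2 = 1)
v(C, u) = -40 (v(C, u) = 1*(-40) = -40)
N = 1285 (N = -8/5 + (93 + 6340)/5 = -8/5 + (⅕)*6433 = -8/5 + 6433/5 = 1285)
(-14756 + v(b, 25))/(N - 40335) = (-14756 - 40)/(1285 - 40335) = -14796/(-39050) = -14796*(-1/39050) = 7398/19525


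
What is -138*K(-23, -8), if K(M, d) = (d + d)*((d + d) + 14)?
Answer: -4416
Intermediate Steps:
K(M, d) = 2*d*(14 + 2*d) (K(M, d) = (2*d)*(2*d + 14) = (2*d)*(14 + 2*d) = 2*d*(14 + 2*d))
-138*K(-23, -8) = -552*(-8)*(7 - 8) = -552*(-8)*(-1) = -138*32 = -4416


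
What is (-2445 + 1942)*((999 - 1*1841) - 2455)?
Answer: 1658391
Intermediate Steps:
(-2445 + 1942)*((999 - 1*1841) - 2455) = -503*((999 - 1841) - 2455) = -503*(-842 - 2455) = -503*(-3297) = 1658391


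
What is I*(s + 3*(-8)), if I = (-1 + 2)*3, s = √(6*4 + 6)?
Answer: -72 + 3*√30 ≈ -55.568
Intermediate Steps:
s = √30 (s = √(24 + 6) = √30 ≈ 5.4772)
I = 3 (I = 1*3 = 3)
I*(s + 3*(-8)) = 3*(√30 + 3*(-8)) = 3*(√30 - 24) = 3*(-24 + √30) = -72 + 3*√30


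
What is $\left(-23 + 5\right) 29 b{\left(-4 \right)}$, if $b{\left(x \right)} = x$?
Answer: $2088$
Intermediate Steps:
$\left(-23 + 5\right) 29 b{\left(-4 \right)} = \left(-23 + 5\right) 29 \left(-4\right) = \left(-18\right) 29 \left(-4\right) = \left(-522\right) \left(-4\right) = 2088$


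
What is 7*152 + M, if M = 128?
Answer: 1192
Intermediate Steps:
7*152 + M = 7*152 + 128 = 1064 + 128 = 1192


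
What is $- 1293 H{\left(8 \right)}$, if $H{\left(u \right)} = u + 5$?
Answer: $-16809$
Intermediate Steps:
$H{\left(u \right)} = 5 + u$
$- 1293 H{\left(8 \right)} = - 1293 \left(5 + 8\right) = \left(-1293\right) 13 = -16809$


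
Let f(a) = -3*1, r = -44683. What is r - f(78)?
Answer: -44680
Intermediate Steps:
f(a) = -3
r - f(78) = -44683 - 1*(-3) = -44683 + 3 = -44680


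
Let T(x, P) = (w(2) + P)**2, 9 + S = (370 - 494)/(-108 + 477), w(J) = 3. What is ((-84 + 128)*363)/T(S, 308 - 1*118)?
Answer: 15972/37249 ≈ 0.42879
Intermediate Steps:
S = -3445/369 (S = -9 + (370 - 494)/(-108 + 477) = -9 - 124/369 = -3445/369 ≈ -9.3360)
T(x, P) = (3 + P)**2
((-84 + 128)*363)/T(S, 308 - 1*118) = ((-84 + 128)*363)/((3 + (308 - 1*118))**2) = (44*363)/((3 + (308 - 118))**2) = 15972/((3 + 190)**2) = 15972/(193**2) = 15972/37249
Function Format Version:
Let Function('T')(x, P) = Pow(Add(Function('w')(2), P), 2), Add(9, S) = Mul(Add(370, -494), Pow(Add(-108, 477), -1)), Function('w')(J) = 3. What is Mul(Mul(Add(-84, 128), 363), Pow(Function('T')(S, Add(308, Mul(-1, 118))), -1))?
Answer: Rational(15972, 37249) ≈ 0.42879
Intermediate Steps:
S = Rational(-3445, 369) (S = Add(-9, Mul(Add(370, -494), Pow(Add(-108, 477), -1))) = Add(-9, Mul(-124, Pow(369, -1))) = Add(-9, Mul(-124, Rational(1, 369))) = Add(-9, Rational(-124, 369)) = Rational(-3445, 369) ≈ -9.3360)
Function('T')(x, P) = Pow(Add(3, P), 2)
Mul(Mul(Add(-84, 128), 363), Pow(Function('T')(S, Add(308, Mul(-1, 118))), -1)) = Mul(Mul(Add(-84, 128), 363), Pow(Pow(Add(3, Add(308, Mul(-1, 118))), 2), -1)) = Mul(Mul(44, 363), Pow(Pow(Add(3, Add(308, -118)), 2), -1)) = Mul(15972, Pow(Pow(Add(3, 190), 2), -1)) = Mul(15972, Pow(Pow(193, 2), -1)) = Mul(15972, Pow(37249, -1)) = Mul(15972, Rational(1, 37249)) = Rational(15972, 37249)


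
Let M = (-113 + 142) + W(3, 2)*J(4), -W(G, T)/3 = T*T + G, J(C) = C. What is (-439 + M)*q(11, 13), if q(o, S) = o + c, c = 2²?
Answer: -7410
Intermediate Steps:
c = 4
W(G, T) = -3*G - 3*T² (W(G, T) = -3*(T*T + G) = -3*(T² + G) = -3*(G + T²) = -3*G - 3*T²)
q(o, S) = 4 + o (q(o, S) = o + 4 = 4 + o)
M = -55 (M = (-113 + 142) + (-3*3 - 3*2²)*4 = 29 + (-9 - 3*4)*4 = 29 + (-9 - 12)*4 = 29 - 21*4 = 29 - 84 = -55)
(-439 + M)*q(11, 13) = (-439 - 55)*(4 + 11) = -494*15 = -7410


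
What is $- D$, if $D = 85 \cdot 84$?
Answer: $-7140$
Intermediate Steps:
$D = 7140$
$- D = \left(-1\right) 7140 = -7140$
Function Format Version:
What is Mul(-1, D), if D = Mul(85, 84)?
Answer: -7140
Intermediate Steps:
D = 7140
Mul(-1, D) = Mul(-1, 7140) = -7140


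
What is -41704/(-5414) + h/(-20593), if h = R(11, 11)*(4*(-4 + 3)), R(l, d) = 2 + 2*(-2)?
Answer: 429383580/55745251 ≈ 7.7026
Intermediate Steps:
R(l, d) = -2 (R(l, d) = 2 - 4 = -2)
h = 8 (h = -8*(-4 + 3) = -8*(-1) = -2*(-4) = 8)
-41704/(-5414) + h/(-20593) = -41704/(-5414) + 8/(-20593) = -41704*(-1/5414) + 8*(-1/20593) = 20852/2707 - 8/20593 = 429383580/55745251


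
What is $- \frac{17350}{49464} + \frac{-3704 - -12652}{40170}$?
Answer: $- \frac{21195469}{165580740} \approx -0.12801$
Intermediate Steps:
$- \frac{17350}{49464} + \frac{-3704 - -12652}{40170} = \left(-17350\right) \frac{1}{49464} + \left(-3704 + 12652\right) \frac{1}{40170} = - \frac{8675}{24732} + 8948 \cdot \frac{1}{40170} = - \frac{8675}{24732} + \frac{4474}{20085} = - \frac{21195469}{165580740}$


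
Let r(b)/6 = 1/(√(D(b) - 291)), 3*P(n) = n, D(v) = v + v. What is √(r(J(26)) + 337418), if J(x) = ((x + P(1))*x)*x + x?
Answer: √(3797740910214458 + 636546*√318273)/106091 ≈ 580.88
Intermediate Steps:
D(v) = 2*v
P(n) = n/3
J(x) = x + x²*(⅓ + x) (J(x) = ((x + (⅓)*1)*x)*x + x = ((x + ⅓)*x)*x + x = ((⅓ + x)*x)*x + x = (x*(⅓ + x))*x + x = x²*(⅓ + x) + x = x + x²*(⅓ + x))
r(b) = 6/√(-291 + 2*b) (r(b) = 6/(√(2*b - 291)) = 6/(√(-291 + 2*b)) = 6/√(-291 + 2*b))
√(r(J(26)) + 337418) = √(6/√(-291 + 2*(26*(1 + 26² + (⅓)*26))) + 337418) = √(6/√(-291 + 2*(26*(1 + 676 + 26/3))) + 337418) = √(6/√(-291 + 2*(26*(2057/3))) + 337418) = √(6/√(-291 + 2*(53482/3)) + 337418) = √(6/√(-291 + 106964/3) + 337418) = √(6/√(106091/3) + 337418) = √(6*(√318273/106091) + 337418) = √(6*√318273/106091 + 337418) = √(337418 + 6*√318273/106091)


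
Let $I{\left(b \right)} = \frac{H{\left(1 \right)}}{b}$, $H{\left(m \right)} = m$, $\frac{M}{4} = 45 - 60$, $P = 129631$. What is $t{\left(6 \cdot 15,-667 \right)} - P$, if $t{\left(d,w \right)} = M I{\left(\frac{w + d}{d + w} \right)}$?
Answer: $-129691$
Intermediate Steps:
$M = -60$ ($M = 4 \left(45 - 60\right) = 4 \left(-15\right) = -60$)
$I{\left(b \right)} = \frac{1}{b}$ ($I{\left(b \right)} = 1 \frac{1}{b} = \frac{1}{b}$)
$t{\left(d,w \right)} = -60$ ($t{\left(d,w \right)} = - \frac{60}{\left(w + d\right) \frac{1}{d + w}} = - \frac{60}{\left(d + w\right) \frac{1}{d + w}} = - \frac{60}{1} = \left(-60\right) 1 = -60$)
$t{\left(6 \cdot 15,-667 \right)} - P = -60 - 129631 = -129691$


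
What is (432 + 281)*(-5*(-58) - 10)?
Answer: 199640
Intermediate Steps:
(432 + 281)*(-5*(-58) - 10) = 713*(290 - 10) = 713*280 = 199640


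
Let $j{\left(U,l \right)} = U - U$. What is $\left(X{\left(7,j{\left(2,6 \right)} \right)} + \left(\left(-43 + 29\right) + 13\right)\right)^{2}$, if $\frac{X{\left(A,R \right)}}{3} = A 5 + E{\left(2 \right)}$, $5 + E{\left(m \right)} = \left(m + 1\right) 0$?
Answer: $7921$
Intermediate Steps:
$j{\left(U,l \right)} = 0$
$E{\left(m \right)} = -5$ ($E{\left(m \right)} = -5 + \left(m + 1\right) 0 = -5 + \left(1 + m\right) 0 = -5 + 0 = -5$)
$X{\left(A,R \right)} = -15 + 15 A$ ($X{\left(A,R \right)} = 3 \left(A 5 - 5\right) = 3 \left(5 A - 5\right) = 3 \left(-5 + 5 A\right) = -15 + 15 A$)
$\left(X{\left(7,j{\left(2,6 \right)} \right)} + \left(\left(-43 + 29\right) + 13\right)\right)^{2} = \left(\left(-15 + 15 \cdot 7\right) + \left(\left(-43 + 29\right) + 13\right)\right)^{2} = \left(\left(-15 + 105\right) + \left(-14 + 13\right)\right)^{2} = \left(90 - 1\right)^{2} = 89^{2} = 7921$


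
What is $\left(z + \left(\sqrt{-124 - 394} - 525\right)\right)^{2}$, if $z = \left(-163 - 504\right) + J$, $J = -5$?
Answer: $\left(1197 - i \sqrt{518}\right)^{2} \approx 1.4323 \cdot 10^{6} - 54487.0 i$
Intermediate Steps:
$z = -672$ ($z = \left(-163 - 504\right) - 5 = -667 - 5 = -672$)
$\left(z + \left(\sqrt{-124 - 394} - 525\right)\right)^{2} = \left(-672 + \left(\sqrt{-124 - 394} - 525\right)\right)^{2} = \left(-672 - \left(525 - \sqrt{-518}\right)\right)^{2} = \left(-672 - \left(525 - i \sqrt{518}\right)\right)^{2} = \left(-1197 + i \sqrt{518}\right)^{2}$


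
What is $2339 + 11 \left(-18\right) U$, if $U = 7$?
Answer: $953$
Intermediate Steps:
$2339 + 11 \left(-18\right) U = 2339 + 11 \left(-18\right) 7 = 2339 - 1386 = 953$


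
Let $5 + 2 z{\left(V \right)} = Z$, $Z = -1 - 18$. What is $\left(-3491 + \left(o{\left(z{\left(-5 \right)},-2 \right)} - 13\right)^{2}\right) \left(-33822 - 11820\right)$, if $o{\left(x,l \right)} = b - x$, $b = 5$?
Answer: $158605950$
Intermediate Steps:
$Z = -19$ ($Z = -1 - 18 = -19$)
$z{\left(V \right)} = -12$ ($z{\left(V \right)} = - \frac{5}{2} + \frac{1}{2} \left(-19\right) = - \frac{5}{2} - \frac{19}{2} = -12$)
$o{\left(x,l \right)} = 5 - x$
$\left(-3491 + \left(o{\left(z{\left(-5 \right)},-2 \right)} - 13\right)^{2}\right) \left(-33822 - 11820\right) = \left(-3491 + \left(\left(5 - -12\right) - 13\right)^{2}\right) \left(-33822 - 11820\right) = \left(-3491 + \left(\left(5 + 12\right) - 13\right)^{2}\right) \left(-45642\right) = \left(-3491 + \left(17 - 13\right)^{2}\right) \left(-45642\right) = \left(-3491 + 4^{2}\right) \left(-45642\right) = \left(-3491 + 16\right) \left(-45642\right) = \left(-3475\right) \left(-45642\right) = 158605950$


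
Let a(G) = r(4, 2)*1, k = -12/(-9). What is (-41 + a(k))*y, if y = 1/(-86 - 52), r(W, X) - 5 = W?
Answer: 16/69 ≈ 0.23188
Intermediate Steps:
r(W, X) = 5 + W
k = 4/3 (k = -12*(-1/9) = 4/3 ≈ 1.3333)
y = -1/138 (y = 1/(-138) = -1/138 ≈ -0.0072464)
a(G) = 9 (a(G) = (5 + 4)*1 = 9*1 = 9)
(-41 + a(k))*y = (-41 + 9)*(-1/138) = -32*(-1/138) = 16/69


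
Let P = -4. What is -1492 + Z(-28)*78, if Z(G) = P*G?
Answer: 7244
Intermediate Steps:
Z(G) = -4*G
-1492 + Z(-28)*78 = -1492 - 4*(-28)*78 = -1492 + 112*78 = -1492 + 8736 = 7244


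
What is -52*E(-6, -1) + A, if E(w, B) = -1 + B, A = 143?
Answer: 247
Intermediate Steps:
-52*E(-6, -1) + A = -52*(-1 - 1) + 143 = -52*(-2) + 143 = 104 + 143 = 247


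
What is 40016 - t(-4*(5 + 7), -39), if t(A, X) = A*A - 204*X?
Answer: 29756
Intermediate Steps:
t(A, X) = A² - 204*X
40016 - t(-4*(5 + 7), -39) = 40016 - ((-4*(5 + 7))² - 204*(-39)) = 40016 - ((-4*12)² + 7956) = 40016 - ((-48)² + 7956) = 40016 - (2304 + 7956) = 40016 - 1*10260 = 40016 - 10260 = 29756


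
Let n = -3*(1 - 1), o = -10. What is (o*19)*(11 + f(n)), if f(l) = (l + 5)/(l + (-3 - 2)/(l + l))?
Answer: -2090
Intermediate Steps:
n = 0 (n = -3*0 = 0)
f(l) = (5 + l)/(l - 5/(2*l)) (f(l) = (5 + l)/(l - 5*1/(2*l)) = (5 + l)/(l - 5/(2*l)))
(o*19)*(11 + f(n)) = (-10*19)*(11 + 2*0*(5 + 0)/(-5 + 2*0²)) = -190*(11 + 2*0*5/(-5 + 2*0)) = -190*(11 + 2*0*5/(-5 + 0)) = -190*(11 + 2*0*5/(-5)) = -190*(11 + 2*0*(-⅕)*5) = -190*(11 + 0) = -190*11 = -2090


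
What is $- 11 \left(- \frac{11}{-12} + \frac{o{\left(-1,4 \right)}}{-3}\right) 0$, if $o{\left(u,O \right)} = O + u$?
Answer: $0$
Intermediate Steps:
$- 11 \left(- \frac{11}{-12} + \frac{o{\left(-1,4 \right)}}{-3}\right) 0 = - 11 \left(- \frac{11}{-12} + \frac{4 - 1}{-3}\right) 0 = - 11 \left(\left(-11\right) \left(- \frac{1}{12}\right) + 3 \left(- \frac{1}{3}\right)\right) 0 = - 11 \left(\frac{11}{12} - 1\right) 0 = \left(-11\right) \left(- \frac{1}{12}\right) 0 = \frac{11}{12} \cdot 0 = 0$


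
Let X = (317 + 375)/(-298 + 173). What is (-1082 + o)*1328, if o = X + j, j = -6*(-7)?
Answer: -173558976/125 ≈ -1.3885e+6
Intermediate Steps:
j = 42
X = -692/125 (X = 692/(-125) = 692*(-1/125) = -692/125 ≈ -5.5360)
o = 4558/125 (o = -692/125 + 42 = 4558/125 ≈ 36.464)
(-1082 + o)*1328 = (-1082 + 4558/125)*1328 = -130692/125*1328 = -173558976/125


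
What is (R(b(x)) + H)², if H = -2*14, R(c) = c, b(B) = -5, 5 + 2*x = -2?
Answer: 1089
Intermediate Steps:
x = -7/2 (x = -5/2 + (½)*(-2) = -5/2 - 1 = -7/2 ≈ -3.5000)
H = -28
(R(b(x)) + H)² = (-5 - 28)² = (-33)² = 1089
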